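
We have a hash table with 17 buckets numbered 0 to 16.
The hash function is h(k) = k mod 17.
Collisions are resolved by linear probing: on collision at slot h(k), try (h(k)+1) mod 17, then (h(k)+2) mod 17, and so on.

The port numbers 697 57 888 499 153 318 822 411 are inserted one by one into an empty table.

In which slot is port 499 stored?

7

697 hashes to 0; slot 0 is free -> place at 0.
57 hashes to 6; slot 6 is free -> place at 6.
888 hashes to 4; slot 4 is free -> place at 4.
499 hashes to 6; 6 taken -> place at 7.
153 hashes to 0; 0 taken -> place at 1.
318 hashes to 12; slot 12 is free -> place at 12.
822 hashes to 6; 6,7 taken -> place at 8.
411 hashes to 3; slot 3 is free -> place at 3.
Table: [697, 153, -, 411, 888, -, 57, 499, 822, -, -, -, 318, -, -, -, -]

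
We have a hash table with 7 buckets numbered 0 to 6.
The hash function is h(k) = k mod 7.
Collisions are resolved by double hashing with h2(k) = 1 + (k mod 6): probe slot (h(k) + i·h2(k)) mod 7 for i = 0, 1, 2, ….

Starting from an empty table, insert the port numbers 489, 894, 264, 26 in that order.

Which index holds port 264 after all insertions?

0

489 hashes to 6; slot 6 is free -> place at 6.
894 hashes to 5; slot 5 is free -> place at 5.
264 hashes to 5, h2=1; 5,6 taken -> place at 0.
26 hashes to 5, h2=3; 5 taken -> place at 1.
Table: [264, 26, —, —, —, 894, 489]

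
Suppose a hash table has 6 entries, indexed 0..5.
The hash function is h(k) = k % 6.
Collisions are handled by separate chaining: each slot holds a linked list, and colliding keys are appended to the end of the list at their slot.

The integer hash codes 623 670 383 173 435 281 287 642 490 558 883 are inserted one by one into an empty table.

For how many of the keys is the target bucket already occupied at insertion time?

6

Insert 623: h=5, bucket 5 empty -> new chain.
Insert 670: h=4, bucket 4 empty -> new chain.
Insert 383: h=5, bucket 5 nonempty -> append to chain.
Insert 173: h=5, bucket 5 nonempty -> append to chain.
Insert 435: h=3, bucket 3 empty -> new chain.
Insert 281: h=5, bucket 5 nonempty -> append to chain.
Insert 287: h=5, bucket 5 nonempty -> append to chain.
Insert 642: h=0, bucket 0 empty -> new chain.
Insert 490: h=4, bucket 4 nonempty -> append to chain.
Insert 558: h=0, bucket 0 nonempty -> append to chain.
Insert 883: h=1, bucket 1 empty -> new chain.
Final buckets:
0: 642 -> 558
1: 883
2: —
3: 435
4: 670 -> 490
5: 623 -> 383 -> 173 -> 281 -> 287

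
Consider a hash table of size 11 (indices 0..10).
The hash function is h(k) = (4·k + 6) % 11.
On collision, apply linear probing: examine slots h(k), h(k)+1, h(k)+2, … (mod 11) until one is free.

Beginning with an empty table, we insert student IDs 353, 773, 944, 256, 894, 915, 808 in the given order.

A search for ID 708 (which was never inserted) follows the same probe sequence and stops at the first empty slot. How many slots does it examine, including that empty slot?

353 hashes to 10; slot 10 is free -> place at 10.
773 hashes to 7; slot 7 is free -> place at 7.
944 hashes to 9; slot 9 is free -> place at 9.
256 hashes to 7; 7 taken -> place at 8.
894 hashes to 7; 7,8,9,10 taken -> place at 0.
915 hashes to 3; slot 3 is free -> place at 3.
808 hashes to 4; slot 4 is free -> place at 4.
Table: [894, -, -, 915, 808, -, -, 773, 256, 944, 353]
Lookup 708: h=0, probe 0,1 → slot 1 empty, not found.

2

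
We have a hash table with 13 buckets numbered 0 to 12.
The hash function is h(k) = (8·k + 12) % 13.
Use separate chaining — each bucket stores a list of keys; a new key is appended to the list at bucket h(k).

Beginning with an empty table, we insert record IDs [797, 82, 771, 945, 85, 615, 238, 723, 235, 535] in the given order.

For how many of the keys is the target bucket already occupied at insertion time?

4

Insert 797: h=5, bucket 5 empty → new chain.
Insert 82: h=5, bucket 5 nonempty → append to chain.
Insert 771: h=5, bucket 5 nonempty → append to chain.
Insert 945: h=6, bucket 6 empty → new chain.
Insert 85: h=3, bucket 3 empty → new chain.
Insert 615: h=5, bucket 5 nonempty → append to chain.
Insert 238: h=5, bucket 5 nonempty → append to chain.
Insert 723: h=11, bucket 11 empty → new chain.
Insert 235: h=7, bucket 7 empty → new chain.
Insert 535: h=2, bucket 2 empty → new chain.
Final buckets:
0: ∅
1: ∅
2: 535
3: 85
4: ∅
5: 797 -> 82 -> 771 -> 615 -> 238
6: 945
7: 235
8: ∅
9: ∅
10: ∅
11: 723
12: ∅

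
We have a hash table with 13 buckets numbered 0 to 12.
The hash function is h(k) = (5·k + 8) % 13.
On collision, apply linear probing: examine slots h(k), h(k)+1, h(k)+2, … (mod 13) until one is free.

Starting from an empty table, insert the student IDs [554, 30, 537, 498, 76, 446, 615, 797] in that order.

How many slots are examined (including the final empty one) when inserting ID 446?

4

Insert 554: h=9, slot 9 empty → index 9.
Insert 30: h=2, slot 2 empty → index 2.
Insert 537: h=2, slot 2 occupied → index 3.
Insert 498: h=2, slots 2,3 occupied → index 4.
Insert 76: h=11, slot 11 empty → index 11.
Insert 446: h=2, slots 2,3,4 occupied → index 5.
Insert 615: h=2, slots 2,3,4,5 occupied → index 6.
Insert 797: h=2, slots 2,3,4,5,6 occupied → index 7.
Table: [_, _, 30, 537, 498, 446, 615, 797, _, 554, _, 76, _]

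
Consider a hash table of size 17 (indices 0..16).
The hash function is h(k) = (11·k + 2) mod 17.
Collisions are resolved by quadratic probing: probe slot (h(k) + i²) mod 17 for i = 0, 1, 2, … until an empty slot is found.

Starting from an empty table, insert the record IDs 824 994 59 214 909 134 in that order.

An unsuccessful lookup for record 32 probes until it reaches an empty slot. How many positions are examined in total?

Insert 824: h=5, slot 5 empty -> index 5.
Insert 994: h=5, slot 5 occupied -> index 6.
Insert 59: h=5, slots 5,6 occupied -> index 9.
Insert 214: h=10, slot 10 empty -> index 10.
Insert 909: h=5, slots 5,6,9 occupied -> index 14.
Insert 134: h=14, slot 14 occupied -> index 15.
Table: [., ., ., ., ., 824, 994, ., ., 59, 214, ., ., ., 909, 134, .]
Lookup 32: h=14, probe 14,15,1 → slot 1 empty, not found.

3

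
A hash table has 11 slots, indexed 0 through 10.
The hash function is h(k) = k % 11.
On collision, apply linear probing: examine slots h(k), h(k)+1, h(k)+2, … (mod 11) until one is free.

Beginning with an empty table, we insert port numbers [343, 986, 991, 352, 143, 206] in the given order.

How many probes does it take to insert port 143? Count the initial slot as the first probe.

343: h=2 -> slot 2
986: h=7 -> slot 7
991: h=1 -> slot 1
352: h=0 -> slot 0
143: h=0, probe 0,1,2,3 -> slot 3
206: h=8 -> slot 8
Table: [352, 991, 343, 143, ∅, ∅, ∅, 986, 206, ∅, ∅]

4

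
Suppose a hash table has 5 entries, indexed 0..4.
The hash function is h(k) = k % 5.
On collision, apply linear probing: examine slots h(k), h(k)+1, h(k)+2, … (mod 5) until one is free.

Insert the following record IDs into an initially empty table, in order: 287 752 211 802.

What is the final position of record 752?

287 hashes to 2; slot 2 is free -> place at 2.
752 hashes to 2; 2 taken -> place at 3.
211 hashes to 1; slot 1 is free -> place at 1.
802 hashes to 2; 2,3 taken -> place at 4.
Table: [∅, 211, 287, 752, 802]

3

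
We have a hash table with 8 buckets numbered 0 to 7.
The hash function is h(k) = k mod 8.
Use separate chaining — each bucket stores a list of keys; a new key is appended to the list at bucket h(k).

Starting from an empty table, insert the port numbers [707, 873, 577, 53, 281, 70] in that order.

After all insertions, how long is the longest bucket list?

3

Insert 707: h=3, bucket 3 empty → new chain.
Insert 873: h=1, bucket 1 empty → new chain.
Insert 577: h=1, bucket 1 nonempty → append to chain.
Insert 53: h=5, bucket 5 empty → new chain.
Insert 281: h=1, bucket 1 nonempty → append to chain.
Insert 70: h=6, bucket 6 empty → new chain.
Final buckets:
0: —
1: 873 -> 577 -> 281
2: —
3: 707
4: —
5: 53
6: 70
7: —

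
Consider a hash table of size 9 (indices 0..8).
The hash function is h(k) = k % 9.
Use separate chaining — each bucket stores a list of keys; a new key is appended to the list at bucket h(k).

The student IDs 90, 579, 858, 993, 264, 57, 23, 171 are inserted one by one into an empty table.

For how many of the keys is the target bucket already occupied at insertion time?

5

90 → bucket 0
579 → bucket 3
858 → bucket 3 (collision)
993 → bucket 3 (collision)
264 → bucket 3 (collision)
57 → bucket 3 (collision)
23 → bucket 5
171 → bucket 0 (collision)
Final buckets:
0: 90 -> 171
1: —
2: —
3: 579 -> 858 -> 993 -> 264 -> 57
4: —
5: 23
6: —
7: —
8: —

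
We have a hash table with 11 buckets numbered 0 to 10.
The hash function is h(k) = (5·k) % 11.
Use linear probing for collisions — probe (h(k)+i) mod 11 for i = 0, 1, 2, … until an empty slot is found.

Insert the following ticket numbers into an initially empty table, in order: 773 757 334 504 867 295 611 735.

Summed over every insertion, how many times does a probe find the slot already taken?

773: h=4 -> slot 4
757: h=1 -> slot 1
334: h=9 -> slot 9
504: h=1, probe 1,2 -> slot 2
867: h=1, probe 1,2,3 -> slot 3
295: h=1, probe 1,2,3,4,5 -> slot 5
611: h=8 -> slot 8
735: h=1, probe 1,2,3,4,5,6 -> slot 6
Table: [_, 757, 504, 867, 773, 295, 735, _, 611, 334, _]

12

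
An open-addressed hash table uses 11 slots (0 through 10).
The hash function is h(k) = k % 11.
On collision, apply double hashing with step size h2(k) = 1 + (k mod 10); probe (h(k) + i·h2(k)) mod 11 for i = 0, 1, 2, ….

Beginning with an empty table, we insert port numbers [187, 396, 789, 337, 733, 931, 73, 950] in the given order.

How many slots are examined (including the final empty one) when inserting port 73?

187: h=0 -> slot 0
396: h=0, h2=7, probe 0,7 -> slot 7
789: h=8 -> slot 8
337: h=7, h2=8, probe 7,4 -> slot 4
733: h=7, h2=4, probe 7,0,4,8,1 -> slot 1
931: h=7, h2=2, probe 7,9 -> slot 9
73: h=7, h2=4, probe 7,0,4,8,1,5 -> slot 5
950: h=4, h2=1, probe 4,5,6 -> slot 6
Table: [187, 733, ., ., 337, 73, 950, 396, 789, 931, .]

6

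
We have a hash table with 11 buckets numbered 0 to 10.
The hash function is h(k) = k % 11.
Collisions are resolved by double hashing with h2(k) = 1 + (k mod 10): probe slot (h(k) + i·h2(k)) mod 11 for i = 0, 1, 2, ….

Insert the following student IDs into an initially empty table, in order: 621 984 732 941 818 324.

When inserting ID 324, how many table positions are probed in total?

Insert 621: h=5, slot 5 empty → index 5.
Insert 984: h=5, h2=5, slot 5 occupied → index 10.
Insert 732: h=6, slot 6 empty → index 6.
Insert 941: h=6, h2=2, slot 6 occupied → index 8.
Insert 818: h=4, slot 4 empty → index 4.
Insert 324: h=5, h2=5, slots 5,10,4 occupied → index 9.
Table: [—, —, —, —, 818, 621, 732, —, 941, 324, 984]

4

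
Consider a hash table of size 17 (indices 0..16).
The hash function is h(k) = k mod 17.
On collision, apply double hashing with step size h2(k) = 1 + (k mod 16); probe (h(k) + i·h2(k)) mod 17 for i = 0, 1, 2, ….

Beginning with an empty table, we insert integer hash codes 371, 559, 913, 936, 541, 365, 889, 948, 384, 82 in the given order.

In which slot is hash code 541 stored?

Insert 371: h=14, slot 14 empty -> index 14.
Insert 559: h=15, slot 15 empty -> index 15.
Insert 913: h=12, slot 12 empty -> index 12.
Insert 936: h=1, slot 1 empty -> index 1.
Insert 541: h=14, h2=14, slot 14 occupied -> index 11.
Insert 365: h=8, slot 8 empty -> index 8.
Insert 889: h=5, slot 5 empty -> index 5.
Insert 948: h=13, slot 13 empty -> index 13.
Insert 384: h=10, slot 10 empty -> index 10.
Insert 82: h=14, h2=3, slot 14 occupied -> index 0.
Table: [82, 936, -, -, -, 889, -, -, 365, -, 384, 541, 913, 948, 371, 559, -]

11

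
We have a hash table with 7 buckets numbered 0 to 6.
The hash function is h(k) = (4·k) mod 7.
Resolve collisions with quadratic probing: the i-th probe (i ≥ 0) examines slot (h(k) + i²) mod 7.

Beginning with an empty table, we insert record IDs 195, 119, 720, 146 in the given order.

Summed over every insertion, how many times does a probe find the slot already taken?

195: h=3 -> slot 3
119: h=0 -> slot 0
720: h=3, probe 3,4 -> slot 4
146: h=3, probe 3,4,0,5 -> slot 5
Table: [119, ∅, ∅, 195, 720, 146, ∅]

4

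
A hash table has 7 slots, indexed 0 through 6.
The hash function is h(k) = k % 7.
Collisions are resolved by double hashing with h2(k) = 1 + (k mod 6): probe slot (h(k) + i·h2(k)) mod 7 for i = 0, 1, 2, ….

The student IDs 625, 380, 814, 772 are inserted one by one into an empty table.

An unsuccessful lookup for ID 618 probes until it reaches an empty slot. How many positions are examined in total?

Insert 625: h=2, slot 2 empty → index 2.
Insert 380: h=2, h2=3, slot 2 occupied → index 5.
Insert 814: h=2, h2=5, slot 2 occupied → index 0.
Insert 772: h=2, h2=5, slots 2,0,5 occupied → index 3.
Table: [814, —, 625, 772, —, 380, —]
Lookup 618: h=2, h2=1, probe 2,3,4 → slot 4 empty, not found.

3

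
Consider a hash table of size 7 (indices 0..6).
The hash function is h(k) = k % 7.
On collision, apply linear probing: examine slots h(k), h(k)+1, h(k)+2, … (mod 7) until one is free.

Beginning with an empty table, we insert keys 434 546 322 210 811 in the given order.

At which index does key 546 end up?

Insert 434: h=0, slot 0 empty => index 0.
Insert 546: h=0, slot 0 occupied => index 1.
Insert 322: h=0, slots 0,1 occupied => index 2.
Insert 210: h=0, slots 0,1,2 occupied => index 3.
Insert 811: h=6, slot 6 empty => index 6.
Table: [434, 546, 322, 210, —, —, 811]

1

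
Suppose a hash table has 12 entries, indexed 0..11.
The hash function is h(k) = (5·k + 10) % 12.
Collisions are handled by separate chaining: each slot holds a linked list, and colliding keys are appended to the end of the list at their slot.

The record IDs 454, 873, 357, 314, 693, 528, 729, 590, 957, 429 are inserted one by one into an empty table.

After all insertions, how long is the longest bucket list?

Insert 454: h=0, bucket 0 empty → new chain.
Insert 873: h=7, bucket 7 empty → new chain.
Insert 357: h=7, bucket 7 nonempty → append to chain.
Insert 314: h=8, bucket 8 empty → new chain.
Insert 693: h=7, bucket 7 nonempty → append to chain.
Insert 528: h=10, bucket 10 empty → new chain.
Insert 729: h=7, bucket 7 nonempty → append to chain.
Insert 590: h=8, bucket 8 nonempty → append to chain.
Insert 957: h=7, bucket 7 nonempty → append to chain.
Insert 429: h=7, bucket 7 nonempty → append to chain.
Final buckets:
0: 454
1: -
2: -
3: -
4: -
5: -
6: -
7: 873 -> 357 -> 693 -> 729 -> 957 -> 429
8: 314 -> 590
9: -
10: 528
11: -

6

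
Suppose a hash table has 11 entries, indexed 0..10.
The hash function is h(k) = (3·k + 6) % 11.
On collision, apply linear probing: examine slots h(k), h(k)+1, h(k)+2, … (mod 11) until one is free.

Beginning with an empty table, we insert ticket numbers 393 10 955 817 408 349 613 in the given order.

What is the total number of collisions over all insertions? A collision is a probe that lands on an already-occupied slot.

6

393 hashes to 8; slot 8 is free -> place at 8.
10 hashes to 3; slot 3 is free -> place at 3.
955 hashes to 0; slot 0 is free -> place at 0.
817 hashes to 4; slot 4 is free -> place at 4.
408 hashes to 9; slot 9 is free -> place at 9.
349 hashes to 8; 8,9 taken -> place at 10.
613 hashes to 8; 8,9,10,0 taken -> place at 1.
Table: [955, 613, -, 10, 817, -, -, -, 393, 408, 349]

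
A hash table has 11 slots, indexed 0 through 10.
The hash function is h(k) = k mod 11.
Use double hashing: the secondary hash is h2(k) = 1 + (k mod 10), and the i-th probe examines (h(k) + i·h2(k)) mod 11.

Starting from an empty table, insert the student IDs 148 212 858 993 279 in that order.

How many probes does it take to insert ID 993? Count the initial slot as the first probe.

148: h=5 => slot 5
212: h=3 => slot 3
858: h=0 => slot 0
993: h=3, h2=4, probe 3,7 => slot 7
279: h=4 => slot 4
Table: [858, ∅, ∅, 212, 279, 148, ∅, 993, ∅, ∅, ∅]

2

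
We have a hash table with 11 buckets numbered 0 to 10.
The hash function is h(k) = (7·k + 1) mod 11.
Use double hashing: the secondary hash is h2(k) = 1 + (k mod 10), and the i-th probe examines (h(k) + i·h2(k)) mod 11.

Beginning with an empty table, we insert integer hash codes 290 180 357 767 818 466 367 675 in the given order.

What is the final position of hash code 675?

290: h=7 → slot 7
180: h=7, h2=1, probe 7,8 → slot 8
357: h=3 → slot 3
767: h=2 → slot 2
818: h=7, h2=9, probe 7,5 → slot 5
466: h=7, h2=7, probe 7,3,10 → slot 10
367: h=7, h2=8, probe 7,4 → slot 4
675: h=7, h2=6, probe 7,2,8,3,9 → slot 9
Table: [—, —, 767, 357, 367, 818, —, 290, 180, 675, 466]

9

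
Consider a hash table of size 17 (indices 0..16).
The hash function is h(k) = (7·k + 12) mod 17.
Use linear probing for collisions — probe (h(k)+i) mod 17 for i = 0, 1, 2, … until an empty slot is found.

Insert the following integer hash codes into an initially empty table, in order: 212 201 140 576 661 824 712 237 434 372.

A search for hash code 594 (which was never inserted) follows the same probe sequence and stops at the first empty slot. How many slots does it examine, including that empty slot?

5

212 hashes to 0; slot 0 is free => place at 0.
201 hashes to 8; slot 8 is free => place at 8.
140 hashes to 6; slot 6 is free => place at 6.
576 hashes to 15; slot 15 is free => place at 15.
661 hashes to 15; 15 taken => place at 16.
824 hashes to 0; 0 taken => place at 1.
712 hashes to 15; 15,16,0,1 taken => place at 2.
237 hashes to 5; slot 5 is free => place at 5.
434 hashes to 7; slot 7 is free => place at 7.
372 hashes to 15; 15,16,0,1,2 taken => place at 3.
Table: [212, 824, 712, 372, _, 237, 140, 434, 201, _, _, _, _, _, _, 576, 661]
Lookup 594: h=5, probe 5,6,7,8,9 → slot 9 empty, not found.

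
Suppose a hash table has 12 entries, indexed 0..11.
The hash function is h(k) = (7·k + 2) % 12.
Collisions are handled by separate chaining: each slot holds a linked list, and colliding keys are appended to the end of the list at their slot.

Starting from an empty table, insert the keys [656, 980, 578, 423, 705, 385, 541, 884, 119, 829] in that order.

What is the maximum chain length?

656 -> bucket 10
980 -> bucket 10 (collision)
578 -> bucket 4
423 -> bucket 11
705 -> bucket 5
385 -> bucket 9
541 -> bucket 9 (collision)
884 -> bucket 10 (collision)
119 -> bucket 7
829 -> bucket 9 (collision)
Final buckets:
0: ∅
1: ∅
2: ∅
3: ∅
4: 578
5: 705
6: ∅
7: 119
8: ∅
9: 385 -> 541 -> 829
10: 656 -> 980 -> 884
11: 423

3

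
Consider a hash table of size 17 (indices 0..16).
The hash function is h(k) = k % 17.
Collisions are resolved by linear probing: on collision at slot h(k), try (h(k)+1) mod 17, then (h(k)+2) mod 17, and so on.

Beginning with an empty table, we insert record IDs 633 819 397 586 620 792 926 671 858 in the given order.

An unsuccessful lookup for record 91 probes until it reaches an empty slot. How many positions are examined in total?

633 hashes to 4; slot 4 is free => place at 4.
819 hashes to 3; slot 3 is free => place at 3.
397 hashes to 6; slot 6 is free => place at 6.
586 hashes to 8; slot 8 is free => place at 8.
620 hashes to 8; 8 taken => place at 9.
792 hashes to 10; slot 10 is free => place at 10.
926 hashes to 8; 8,9,10 taken => place at 11.
671 hashes to 8; 8,9,10,11 taken => place at 12.
858 hashes to 8; 8,9,10,11,12 taken => place at 13.
Table: [_, _, _, 819, 633, _, 397, _, 586, 620, 792, 926, 671, 858, _, _, _]
Lookup 91: h=6, probe 6,7 → slot 7 empty, not found.

2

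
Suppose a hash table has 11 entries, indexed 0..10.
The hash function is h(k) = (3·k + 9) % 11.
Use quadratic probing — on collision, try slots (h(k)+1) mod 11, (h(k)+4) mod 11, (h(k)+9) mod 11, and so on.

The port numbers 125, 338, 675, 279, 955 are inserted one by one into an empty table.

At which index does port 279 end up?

8

125 hashes to 10; slot 10 is free → place at 10.
338 hashes to 0; slot 0 is free → place at 0.
675 hashes to 10; 10,0 taken → place at 3.
279 hashes to 10; 10,0,3 taken → place at 8.
955 hashes to 3; 3 taken → place at 4.
Table: [338, _, _, 675, 955, _, _, _, 279, _, 125]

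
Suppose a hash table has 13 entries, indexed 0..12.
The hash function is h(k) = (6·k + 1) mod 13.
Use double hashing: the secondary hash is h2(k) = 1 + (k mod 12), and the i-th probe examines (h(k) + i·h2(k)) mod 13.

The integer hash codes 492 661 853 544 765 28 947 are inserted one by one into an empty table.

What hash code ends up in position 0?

28

Insert 492: h=2, slot 2 empty -> index 2.
Insert 661: h=2, h2=2, slot 2 occupied -> index 4.
Insert 853: h=10, slot 10 empty -> index 10.
Insert 544: h=2, h2=5, slot 2 occupied -> index 7.
Insert 765: h=2, h2=10, slot 2 occupied -> index 12.
Insert 28: h=0, slot 0 empty -> index 0.
Insert 947: h=2, h2=12, slot 2 occupied -> index 1.
Table: [28, 947, 492, _, 661, _, _, 544, _, _, 853, _, 765]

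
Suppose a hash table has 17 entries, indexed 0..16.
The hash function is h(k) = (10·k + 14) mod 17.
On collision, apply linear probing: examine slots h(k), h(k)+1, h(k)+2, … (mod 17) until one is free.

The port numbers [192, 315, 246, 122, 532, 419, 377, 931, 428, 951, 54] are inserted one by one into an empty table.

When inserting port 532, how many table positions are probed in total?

192 hashes to 13; slot 13 is free -> place at 13.
315 hashes to 2; slot 2 is free -> place at 2.
246 hashes to 9; slot 9 is free -> place at 9.
122 hashes to 10; slot 10 is free -> place at 10.
532 hashes to 13; 13 taken -> place at 14.
419 hashes to 5; slot 5 is free -> place at 5.
377 hashes to 10; 10 taken -> place at 11.
931 hashes to 8; slot 8 is free -> place at 8.
428 hashes to 10; 10,11 taken -> place at 12.
951 hashes to 4; slot 4 is free -> place at 4.
54 hashes to 10; 10,11,12,13,14 taken -> place at 15.
Table: [—, —, 315, —, 951, 419, —, —, 931, 246, 122, 377, 428, 192, 532, 54, —]

2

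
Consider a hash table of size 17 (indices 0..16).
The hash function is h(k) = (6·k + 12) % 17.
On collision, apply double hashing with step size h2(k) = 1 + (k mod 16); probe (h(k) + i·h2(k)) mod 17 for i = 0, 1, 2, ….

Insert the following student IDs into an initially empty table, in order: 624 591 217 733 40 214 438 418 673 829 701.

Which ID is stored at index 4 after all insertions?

624 hashes to 16; slot 16 is free -> place at 16.
591 hashes to 5; slot 5 is free -> place at 5.
217 hashes to 5, h2=10; 5 taken -> place at 15.
733 hashes to 7; slot 7 is free -> place at 7.
40 hashes to 14; slot 14 is free -> place at 14.
214 hashes to 4; slot 4 is free -> place at 4.
438 hashes to 5, h2=7; 5 taken -> place at 12.
418 hashes to 4, h2=3; 4,7 taken -> place at 10.
673 hashes to 4, h2=2; 4 taken -> place at 6.
829 hashes to 5, h2=14; 5 taken -> place at 2.
701 hashes to 2, h2=14; 2,16 taken -> place at 13.
Table: [∅, ∅, 829, ∅, 214, 591, 673, 733, ∅, ∅, 418, ∅, 438, 701, 40, 217, 624]

214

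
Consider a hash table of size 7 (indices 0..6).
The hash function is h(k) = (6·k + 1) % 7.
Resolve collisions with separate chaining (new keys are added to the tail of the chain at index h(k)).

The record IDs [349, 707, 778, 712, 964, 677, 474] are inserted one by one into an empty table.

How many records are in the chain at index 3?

4

349 → bucket 2
707 → bucket 1
778 → bucket 0
712 → bucket 3
964 → bucket 3 (collision)
677 → bucket 3 (collision)
474 → bucket 3 (collision)
Final buckets:
0: 778
1: 707
2: 349
3: 712 -> 964 -> 677 -> 474
4: ∅
5: ∅
6: ∅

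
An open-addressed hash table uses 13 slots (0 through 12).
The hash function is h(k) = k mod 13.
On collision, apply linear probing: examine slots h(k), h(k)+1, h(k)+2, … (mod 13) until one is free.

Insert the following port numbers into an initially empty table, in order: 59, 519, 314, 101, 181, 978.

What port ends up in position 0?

Insert 59: h=7, slot 7 empty -> index 7.
Insert 519: h=12, slot 12 empty -> index 12.
Insert 314: h=2, slot 2 empty -> index 2.
Insert 101: h=10, slot 10 empty -> index 10.
Insert 181: h=12, slot 12 occupied -> index 0.
Insert 978: h=3, slot 3 empty -> index 3.
Table: [181, _, 314, 978, _, _, _, 59, _, _, 101, _, 519]

181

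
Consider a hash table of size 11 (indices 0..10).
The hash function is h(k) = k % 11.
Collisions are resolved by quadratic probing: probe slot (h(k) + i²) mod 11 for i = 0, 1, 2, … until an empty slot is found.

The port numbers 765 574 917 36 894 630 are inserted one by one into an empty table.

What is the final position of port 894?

Insert 765: h=6, slot 6 empty → index 6.
Insert 574: h=2, slot 2 empty → index 2.
Insert 917: h=4, slot 4 empty → index 4.
Insert 36: h=3, slot 3 empty → index 3.
Insert 894: h=3, slots 3,4 occupied → index 7.
Insert 630: h=3, slots 3,4,7 occupied → index 1.
Table: [_, 630, 574, 36, 917, _, 765, 894, _, _, _]

7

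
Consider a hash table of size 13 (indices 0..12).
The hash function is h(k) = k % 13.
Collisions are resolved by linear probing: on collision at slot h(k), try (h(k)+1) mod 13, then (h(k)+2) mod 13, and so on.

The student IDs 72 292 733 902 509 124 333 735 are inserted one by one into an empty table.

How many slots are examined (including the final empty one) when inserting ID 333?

Insert 72: h=7, slot 7 empty → index 7.
Insert 292: h=6, slot 6 empty → index 6.
Insert 733: h=5, slot 5 empty → index 5.
Insert 902: h=5, slots 5,6,7 occupied → index 8.
Insert 509: h=2, slot 2 empty → index 2.
Insert 124: h=7, slots 7,8 occupied → index 9.
Insert 333: h=8, slots 8,9 occupied → index 10.
Insert 735: h=7, slots 7,8,9,10 occupied → index 11.
Table: [-, -, 509, -, -, 733, 292, 72, 902, 124, 333, 735, -]

3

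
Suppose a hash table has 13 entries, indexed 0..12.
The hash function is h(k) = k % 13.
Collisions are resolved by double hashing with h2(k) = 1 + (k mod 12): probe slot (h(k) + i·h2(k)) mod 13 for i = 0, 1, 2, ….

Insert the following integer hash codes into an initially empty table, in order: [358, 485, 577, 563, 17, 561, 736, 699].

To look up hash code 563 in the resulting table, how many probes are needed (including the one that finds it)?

Insert 358: h=7, slot 7 empty => index 7.
Insert 485: h=4, slot 4 empty => index 4.
Insert 577: h=5, slot 5 empty => index 5.
Insert 563: h=4, h2=12, slot 4 occupied => index 3.
Insert 17: h=4, h2=6, slot 4 occupied => index 10.
Insert 561: h=2, slot 2 empty => index 2.
Insert 736: h=8, slot 8 empty => index 8.
Insert 699: h=10, h2=4, slot 10 occupied => index 1.
Table: [—, 699, 561, 563, 485, 577, —, 358, 736, —, 17, —, —]
Lookup 563: h=4, h2=12, probe 4,3 → found at 3.

2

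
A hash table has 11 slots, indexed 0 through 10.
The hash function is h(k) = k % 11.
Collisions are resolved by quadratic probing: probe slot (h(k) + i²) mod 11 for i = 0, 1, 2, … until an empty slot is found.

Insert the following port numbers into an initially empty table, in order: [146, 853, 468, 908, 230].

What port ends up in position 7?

146 hashes to 3; slot 3 is free → place at 3.
853 hashes to 6; slot 6 is free → place at 6.
468 hashes to 6; 6 taken → place at 7.
908 hashes to 6; 6,7 taken → place at 10.
230 hashes to 10; 10 taken → place at 0.
Table: [230, —, —, 146, —, —, 853, 468, —, —, 908]

468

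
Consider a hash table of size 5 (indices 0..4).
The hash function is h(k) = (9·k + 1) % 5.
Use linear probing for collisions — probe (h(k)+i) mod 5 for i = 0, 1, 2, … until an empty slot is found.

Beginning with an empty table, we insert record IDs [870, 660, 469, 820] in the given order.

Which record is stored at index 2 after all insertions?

660

Insert 870: h=1, slot 1 empty => index 1.
Insert 660: h=1, slot 1 occupied => index 2.
Insert 469: h=2, slot 2 occupied => index 3.
Insert 820: h=1, slots 1,2,3 occupied => index 4.
Table: [—, 870, 660, 469, 820]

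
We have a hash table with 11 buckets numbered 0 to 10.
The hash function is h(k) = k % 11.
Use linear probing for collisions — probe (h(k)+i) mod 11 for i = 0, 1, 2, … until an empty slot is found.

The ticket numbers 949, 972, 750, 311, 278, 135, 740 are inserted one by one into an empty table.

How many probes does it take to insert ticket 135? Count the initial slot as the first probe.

5

Insert 949: h=3, slot 3 empty → index 3.
Insert 972: h=4, slot 4 empty → index 4.
Insert 750: h=2, slot 2 empty → index 2.
Insert 311: h=3, slots 3,4 occupied → index 5.
Insert 278: h=3, slots 3,4,5 occupied → index 6.
Insert 135: h=3, slots 3,4,5,6 occupied → index 7.
Insert 740: h=3, slots 3,4,5,6,7 occupied → index 8.
Table: [., ., 750, 949, 972, 311, 278, 135, 740, ., .]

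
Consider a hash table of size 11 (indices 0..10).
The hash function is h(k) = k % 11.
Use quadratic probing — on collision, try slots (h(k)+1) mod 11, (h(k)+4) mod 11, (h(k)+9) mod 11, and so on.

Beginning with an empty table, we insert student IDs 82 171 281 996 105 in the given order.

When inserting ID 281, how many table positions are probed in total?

2

82: h=5 -> slot 5
171: h=6 -> slot 6
281: h=6, probe 6,7 -> slot 7
996: h=6, probe 6,7,10 -> slot 10
105: h=6, probe 6,7,10,4 -> slot 4
Table: [-, -, -, -, 105, 82, 171, 281, -, -, 996]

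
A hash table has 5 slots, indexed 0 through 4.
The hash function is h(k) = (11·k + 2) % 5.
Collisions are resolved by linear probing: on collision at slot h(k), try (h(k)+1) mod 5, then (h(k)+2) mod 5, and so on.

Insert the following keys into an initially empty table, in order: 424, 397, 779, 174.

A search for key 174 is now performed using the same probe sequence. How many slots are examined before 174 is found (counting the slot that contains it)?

3

424 hashes to 1; slot 1 is free -> place at 1.
397 hashes to 4; slot 4 is free -> place at 4.
779 hashes to 1; 1 taken -> place at 2.
174 hashes to 1; 1,2 taken -> place at 3.
Table: [., 424, 779, 174, 397]
Lookup 174: h=1, probe 1,2,3 → found at 3.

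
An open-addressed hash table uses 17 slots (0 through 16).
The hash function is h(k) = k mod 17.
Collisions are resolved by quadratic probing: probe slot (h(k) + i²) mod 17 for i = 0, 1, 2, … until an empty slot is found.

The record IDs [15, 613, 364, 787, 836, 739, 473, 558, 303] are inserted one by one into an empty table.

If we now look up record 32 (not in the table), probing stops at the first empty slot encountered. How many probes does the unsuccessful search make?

Insert 15: h=15, slot 15 empty → index 15.
Insert 613: h=1, slot 1 empty → index 1.
Insert 364: h=7, slot 7 empty → index 7.
Insert 787: h=5, slot 5 empty → index 5.
Insert 836: h=3, slot 3 empty → index 3.
Insert 739: h=8, slot 8 empty → index 8.
Insert 473: h=14, slot 14 empty → index 14.
Insert 558: h=14, slots 14,15,1 occupied → index 6.
Insert 303: h=14, slots 14,15,1,6 occupied → index 13.
Table: [-, 613, -, 836, -, 787, 558, 364, 739, -, -, -, -, 303, 473, 15, -]
Lookup 32: h=15, probe 15,16 → slot 16 empty, not found.

2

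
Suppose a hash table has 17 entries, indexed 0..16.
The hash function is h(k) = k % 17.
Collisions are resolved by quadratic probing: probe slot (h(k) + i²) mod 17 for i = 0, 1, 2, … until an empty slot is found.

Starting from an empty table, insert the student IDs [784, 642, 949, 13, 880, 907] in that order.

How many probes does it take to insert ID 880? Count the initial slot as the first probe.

4

Insert 784: h=2, slot 2 empty => index 2.
Insert 642: h=13, slot 13 empty => index 13.
Insert 949: h=14, slot 14 empty => index 14.
Insert 13: h=13, slots 13,14 occupied => index 0.
Insert 880: h=13, slots 13,14,0 occupied => index 5.
Insert 907: h=6, slot 6 empty => index 6.
Table: [13, _, 784, _, _, 880, 907, _, _, _, _, _, _, 642, 949, _, _]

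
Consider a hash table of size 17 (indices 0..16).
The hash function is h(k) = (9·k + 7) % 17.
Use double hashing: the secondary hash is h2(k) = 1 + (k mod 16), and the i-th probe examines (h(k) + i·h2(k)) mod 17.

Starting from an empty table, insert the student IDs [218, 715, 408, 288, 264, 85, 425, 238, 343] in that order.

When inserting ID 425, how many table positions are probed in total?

218: h=14 => slot 14
715: h=16 => slot 16
408: h=7 => slot 7
288: h=15 => slot 15
264: h=3 => slot 3
85: h=7, h2=6, probe 7,13 => slot 13
425: h=7, h2=10, probe 7,0 => slot 0
238: h=7, h2=15, probe 7,5 => slot 5
343: h=0, h2=8, probe 0,8 => slot 8
Table: [425, —, —, 264, —, 238, —, 408, 343, —, —, —, —, 85, 218, 288, 715]

2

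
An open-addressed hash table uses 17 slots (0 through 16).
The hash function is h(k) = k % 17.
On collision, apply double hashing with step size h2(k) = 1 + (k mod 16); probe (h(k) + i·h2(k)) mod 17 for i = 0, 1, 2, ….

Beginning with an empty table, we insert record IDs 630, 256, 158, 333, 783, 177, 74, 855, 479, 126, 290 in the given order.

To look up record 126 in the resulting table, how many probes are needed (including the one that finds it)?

5

Insert 630: h=1, slot 1 empty -> index 1.
Insert 256: h=1, h2=1, slot 1 occupied -> index 2.
Insert 158: h=5, slot 5 empty -> index 5.
Insert 333: h=10, slot 10 empty -> index 10.
Insert 783: h=1, h2=16, slot 1 occupied -> index 0.
Insert 177: h=7, slot 7 empty -> index 7.
Insert 74: h=6, slot 6 empty -> index 6.
Insert 855: h=5, h2=8, slot 5 occupied -> index 13.
Insert 479: h=3, slot 3 empty -> index 3.
Insert 126: h=7, h2=15, slots 7,5,3,1 occupied -> index 16.
Insert 290: h=1, h2=3, slot 1 occupied -> index 4.
Table: [783, 630, 256, 479, 290, 158, 74, 177, _, _, 333, _, _, 855, _, _, 126]
Lookup 126: h=7, h2=15, probe 7,5,3,1,16 → found at 16.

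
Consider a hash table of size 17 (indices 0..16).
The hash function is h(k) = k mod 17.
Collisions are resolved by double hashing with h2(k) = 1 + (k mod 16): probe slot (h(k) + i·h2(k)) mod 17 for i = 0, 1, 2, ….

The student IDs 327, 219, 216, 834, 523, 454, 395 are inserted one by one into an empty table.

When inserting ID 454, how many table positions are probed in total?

Insert 327: h=4, slot 4 empty => index 4.
Insert 219: h=15, slot 15 empty => index 15.
Insert 216: h=12, slot 12 empty => index 12.
Insert 834: h=1, slot 1 empty => index 1.
Insert 523: h=13, slot 13 empty => index 13.
Insert 454: h=12, h2=7, slot 12 occupied => index 2.
Insert 395: h=4, h2=12, slot 4 occupied => index 16.
Table: [-, 834, 454, -, 327, -, -, -, -, -, -, -, 216, 523, -, 219, 395]

2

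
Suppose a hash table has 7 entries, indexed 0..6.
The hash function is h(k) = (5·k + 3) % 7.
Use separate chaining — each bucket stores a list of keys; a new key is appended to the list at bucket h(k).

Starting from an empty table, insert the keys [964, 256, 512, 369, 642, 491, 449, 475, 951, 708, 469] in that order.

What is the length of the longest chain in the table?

4

964 -> bucket 0
256 -> bucket 2
512 -> bucket 1
369 -> bucket 0 (collision)
642 -> bucket 0 (collision)
491 -> bucket 1 (collision)
449 -> bucket 1 (collision)
475 -> bucket 5
951 -> bucket 5 (collision)
708 -> bucket 1 (collision)
469 -> bucket 3
Final buckets:
0: 964 -> 369 -> 642
1: 512 -> 491 -> 449 -> 708
2: 256
3: 469
4: _
5: 475 -> 951
6: _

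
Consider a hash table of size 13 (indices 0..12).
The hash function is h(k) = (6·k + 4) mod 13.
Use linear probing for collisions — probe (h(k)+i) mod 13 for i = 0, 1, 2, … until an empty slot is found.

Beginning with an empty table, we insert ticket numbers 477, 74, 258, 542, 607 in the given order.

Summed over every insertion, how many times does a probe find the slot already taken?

477: h=6 → slot 6
74: h=6, probe 6,7 → slot 7
258: h=5 → slot 5
542: h=6, probe 6,7,8 → slot 8
607: h=6, probe 6,7,8,9 → slot 9
Table: [∅, ∅, ∅, ∅, ∅, 258, 477, 74, 542, 607, ∅, ∅, ∅]

6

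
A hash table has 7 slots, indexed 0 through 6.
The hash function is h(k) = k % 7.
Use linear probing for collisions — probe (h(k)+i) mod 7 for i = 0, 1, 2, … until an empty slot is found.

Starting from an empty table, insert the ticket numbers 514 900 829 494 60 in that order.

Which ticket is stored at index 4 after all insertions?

900

514: h=3 → slot 3
900: h=4 → slot 4
829: h=3, probe 3,4,5 → slot 5
494: h=4, probe 4,5,6 → slot 6
60: h=4, probe 4,5,6,0 → slot 0
Table: [60, ∅, ∅, 514, 900, 829, 494]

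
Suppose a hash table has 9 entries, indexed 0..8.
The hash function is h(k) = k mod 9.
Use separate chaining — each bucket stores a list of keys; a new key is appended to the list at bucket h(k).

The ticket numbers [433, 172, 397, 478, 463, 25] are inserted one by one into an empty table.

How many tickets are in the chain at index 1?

Insert 433: h=1, bucket 1 empty → new chain.
Insert 172: h=1, bucket 1 nonempty → append to chain.
Insert 397: h=1, bucket 1 nonempty → append to chain.
Insert 478: h=1, bucket 1 nonempty → append to chain.
Insert 463: h=4, bucket 4 empty → new chain.
Insert 25: h=7, bucket 7 empty → new chain.
Final buckets:
0: _
1: 433 -> 172 -> 397 -> 478
2: _
3: _
4: 463
5: _
6: _
7: 25
8: _

4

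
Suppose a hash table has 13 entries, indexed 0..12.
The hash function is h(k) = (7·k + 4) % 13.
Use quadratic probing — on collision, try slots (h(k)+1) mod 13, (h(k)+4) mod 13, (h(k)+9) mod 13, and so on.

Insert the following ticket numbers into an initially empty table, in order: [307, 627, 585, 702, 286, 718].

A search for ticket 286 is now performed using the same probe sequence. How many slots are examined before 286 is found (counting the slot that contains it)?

4

307: h=8 => slot 8
627: h=12 => slot 12
585: h=4 => slot 4
702: h=4, probe 4,5 => slot 5
286: h=4, probe 4,5,8,0 => slot 0
718: h=12, probe 12,0,3 => slot 3
Table: [286, _, _, 718, 585, 702, _, _, 307, _, _, _, 627]
Lookup 286: h=4, probe 4,5,8,0 → found at 0.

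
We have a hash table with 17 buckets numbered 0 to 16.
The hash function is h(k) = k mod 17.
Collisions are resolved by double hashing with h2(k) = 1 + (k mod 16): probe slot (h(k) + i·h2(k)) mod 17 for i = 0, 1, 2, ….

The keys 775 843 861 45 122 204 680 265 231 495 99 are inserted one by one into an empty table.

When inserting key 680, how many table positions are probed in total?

775 hashes to 10; slot 10 is free -> place at 10.
843 hashes to 10, h2=12; 10 taken -> place at 5.
861 hashes to 11; slot 11 is free -> place at 11.
45 hashes to 11, h2=14; 11 taken -> place at 8.
122 hashes to 3; slot 3 is free -> place at 3.
204 hashes to 0; slot 0 is free -> place at 0.
680 hashes to 0, h2=9; 0 taken -> place at 9.
265 hashes to 10, h2=10; 10,3 taken -> place at 13.
231 hashes to 10, h2=8; 10 taken -> place at 1.
495 hashes to 2; slot 2 is free -> place at 2.
99 hashes to 14; slot 14 is free -> place at 14.
Table: [204, 231, 495, 122, ., 843, ., ., 45, 680, 775, 861, ., 265, 99, ., .]

2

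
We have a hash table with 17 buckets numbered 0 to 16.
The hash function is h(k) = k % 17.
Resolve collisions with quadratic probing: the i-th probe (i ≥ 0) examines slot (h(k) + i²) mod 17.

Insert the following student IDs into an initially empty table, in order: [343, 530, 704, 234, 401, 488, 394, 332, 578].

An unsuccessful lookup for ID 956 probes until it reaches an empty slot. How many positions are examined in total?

343 hashes to 3; slot 3 is free => place at 3.
530 hashes to 3; 3 taken => place at 4.
704 hashes to 7; slot 7 is free => place at 7.
234 hashes to 13; slot 13 is free => place at 13.
401 hashes to 10; slot 10 is free => place at 10.
488 hashes to 12; slot 12 is free => place at 12.
394 hashes to 3; 3,4,7,12 taken => place at 2.
332 hashes to 9; slot 9 is free => place at 9.
578 hashes to 0; slot 0 is free => place at 0.
Table: [578, ., 394, 343, 530, ., ., 704, ., 332, 401, ., 488, 234, ., ., .]
Lookup 956: h=4, probe 4,5 → slot 5 empty, not found.

2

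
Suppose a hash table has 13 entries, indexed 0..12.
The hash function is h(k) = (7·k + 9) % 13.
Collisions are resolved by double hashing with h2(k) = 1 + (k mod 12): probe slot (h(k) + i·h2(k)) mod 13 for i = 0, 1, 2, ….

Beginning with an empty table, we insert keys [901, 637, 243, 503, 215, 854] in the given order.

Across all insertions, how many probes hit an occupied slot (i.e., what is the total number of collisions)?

3

901 hashes to 11; slot 11 is free -> place at 11.
637 hashes to 9; slot 9 is free -> place at 9.
243 hashes to 7; slot 7 is free -> place at 7.
503 hashes to 7, h2=12; 7 taken -> place at 6.
215 hashes to 6, h2=12; 6 taken -> place at 5.
854 hashes to 7, h2=3; 7 taken -> place at 10.
Table: [-, -, -, -, -, 215, 503, 243, -, 637, 854, 901, -]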